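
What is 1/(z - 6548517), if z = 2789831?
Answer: -1/3758686 ≈ -2.6605e-7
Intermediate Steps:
1/(z - 6548517) = 1/(2789831 - 6548517) = 1/(-3758686) = -1/3758686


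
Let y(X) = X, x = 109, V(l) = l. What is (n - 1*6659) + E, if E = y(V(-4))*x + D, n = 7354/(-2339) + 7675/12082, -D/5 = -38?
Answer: -195204804393/28259798 ≈ -6907.5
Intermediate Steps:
D = 190 (D = -5*(-38) = 190)
n = -70899203/28259798 (n = 7354*(-1/2339) + 7675*(1/12082) = -7354/2339 + 7675/12082 = -70899203/28259798 ≈ -2.5088)
E = -246 (E = -4*109 + 190 = -436 + 190 = -246)
(n - 1*6659) + E = (-70899203/28259798 - 1*6659) - 246 = (-70899203/28259798 - 6659) - 246 = -188252894085/28259798 - 246 = -195204804393/28259798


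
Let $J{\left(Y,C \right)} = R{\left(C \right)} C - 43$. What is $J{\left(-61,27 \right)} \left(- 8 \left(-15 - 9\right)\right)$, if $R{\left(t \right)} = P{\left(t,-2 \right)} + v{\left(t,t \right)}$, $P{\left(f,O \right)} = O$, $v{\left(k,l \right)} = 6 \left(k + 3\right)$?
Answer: $914496$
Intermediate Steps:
$v{\left(k,l \right)} = 18 + 6 k$ ($v{\left(k,l \right)} = 6 \left(3 + k\right) = 18 + 6 k$)
$R{\left(t \right)} = 16 + 6 t$ ($R{\left(t \right)} = -2 + \left(18 + 6 t\right) = 16 + 6 t$)
$J{\left(Y,C \right)} = -43 + C \left(16 + 6 C\right)$ ($J{\left(Y,C \right)} = \left(16 + 6 C\right) C - 43 = C \left(16 + 6 C\right) - 43 = -43 + C \left(16 + 6 C\right)$)
$J{\left(-61,27 \right)} \left(- 8 \left(-15 - 9\right)\right) = \left(-43 + 2 \cdot 27 \left(8 + 3 \cdot 27\right)\right) \left(- 8 \left(-15 - 9\right)\right) = \left(-43 + 2 \cdot 27 \left(8 + 81\right)\right) \left(\left(-8\right) \left(-24\right)\right) = \left(-43 + 2 \cdot 27 \cdot 89\right) 192 = \left(-43 + 4806\right) 192 = 4763 \cdot 192 = 914496$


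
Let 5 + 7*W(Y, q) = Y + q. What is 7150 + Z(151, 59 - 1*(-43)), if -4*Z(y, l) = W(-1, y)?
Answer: 200055/28 ≈ 7144.8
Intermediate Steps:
W(Y, q) = -5/7 + Y/7 + q/7 (W(Y, q) = -5/7 + (Y + q)/7 = -5/7 + (Y/7 + q/7) = -5/7 + Y/7 + q/7)
Z(y, l) = 3/14 - y/28 (Z(y, l) = -(-5/7 + (⅐)*(-1) + y/7)/4 = -(-5/7 - ⅐ + y/7)/4 = -(-6/7 + y/7)/4 = 3/14 - y/28)
7150 + Z(151, 59 - 1*(-43)) = 7150 + (3/14 - 1/28*151) = 7150 + (3/14 - 151/28) = 7150 - 145/28 = 200055/28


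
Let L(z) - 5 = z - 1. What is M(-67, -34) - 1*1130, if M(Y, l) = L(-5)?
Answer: -1131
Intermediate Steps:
L(z) = 4 + z (L(z) = 5 + (z - 1) = 5 + (-1 + z) = 4 + z)
M(Y, l) = -1 (M(Y, l) = 4 - 5 = -1)
M(-67, -34) - 1*1130 = -1 - 1*1130 = -1 - 1130 = -1131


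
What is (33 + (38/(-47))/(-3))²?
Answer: 22005481/19881 ≈ 1106.9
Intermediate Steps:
(33 + (38/(-47))/(-3))² = (33 + (38*(-1/47))*(-⅓))² = (33 - 38/47*(-⅓))² = (33 + 38/141)² = (4691/141)² = 22005481/19881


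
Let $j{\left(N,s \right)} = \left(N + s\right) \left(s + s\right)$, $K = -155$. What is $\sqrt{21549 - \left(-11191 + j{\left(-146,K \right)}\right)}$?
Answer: $3 i \sqrt{6730} \approx 246.11 i$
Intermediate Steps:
$j{\left(N,s \right)} = 2 s \left(N + s\right)$ ($j{\left(N,s \right)} = \left(N + s\right) 2 s = 2 s \left(N + s\right)$)
$\sqrt{21549 - \left(-11191 + j{\left(-146,K \right)}\right)} = \sqrt{21549 + \left(11191 - 2 \left(-155\right) \left(-146 - 155\right)\right)} = \sqrt{21549 + \left(11191 - 2 \left(-155\right) \left(-301\right)\right)} = \sqrt{21549 + \left(11191 - 93310\right)} = \sqrt{21549 - 82119} = \sqrt{-60570} = 3 i \sqrt{6730}$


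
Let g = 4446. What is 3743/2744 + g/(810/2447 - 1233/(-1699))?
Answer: 5637404351515/1339480856 ≈ 4208.6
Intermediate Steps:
3743/2744 + g/(810/2447 - 1233/(-1699)) = 3743/2744 + 4446/(810/2447 - 1233/(-1699)) = 3743*(1/2744) + 4446/(810*(1/2447) - 1233*(-1/1699)) = 3743/2744 + 4446/(810/2447 + 1233/1699) = 3743/2744 + 4446/(4393341/4157453) = 3743/2744 + 4446*(4157453/4393341) = 3743/2744 + 2053781782/488149 = 5637404351515/1339480856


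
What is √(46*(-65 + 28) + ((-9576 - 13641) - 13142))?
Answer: 3*I*√4229 ≈ 195.09*I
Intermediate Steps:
√(46*(-65 + 28) + ((-9576 - 13641) - 13142)) = √(46*(-37) + (-23217 - 13142)) = √(-1702 - 36359) = √(-38061) = 3*I*√4229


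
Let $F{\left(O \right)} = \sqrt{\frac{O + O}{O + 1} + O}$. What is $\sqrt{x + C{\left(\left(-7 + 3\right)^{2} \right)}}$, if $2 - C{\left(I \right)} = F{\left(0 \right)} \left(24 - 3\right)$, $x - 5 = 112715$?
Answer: $\sqrt{112722} \approx 335.74$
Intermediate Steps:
$x = 112720$ ($x = 5 + 112715 = 112720$)
$F{\left(O \right)} = \sqrt{O + \frac{2 O}{1 + O}}$ ($F{\left(O \right)} = \sqrt{\frac{2 O}{1 + O} + O} = \sqrt{O + \frac{2 O}{1 + O}}$)
$C{\left(I \right)} = 2$ ($C{\left(I \right)} = 2 - \sqrt{\frac{0 \left(3 + 0\right)}{1 + 0}} \left(24 - 3\right) = 2 - \sqrt{0 \cdot 1^{-1} \cdot 3} \cdot 21 = 2 - \sqrt{0 \cdot 1 \cdot 3} \cdot 21 = 2 - \sqrt{0} \cdot 21 = 2 - 0 \cdot 21 = 2 - 0 = 2 + 0 = 2$)
$\sqrt{x + C{\left(\left(-7 + 3\right)^{2} \right)}} = \sqrt{112720 + 2} = \sqrt{112722}$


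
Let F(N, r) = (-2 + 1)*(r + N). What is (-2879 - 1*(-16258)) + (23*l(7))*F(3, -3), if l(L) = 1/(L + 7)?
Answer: 13379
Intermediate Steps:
l(L) = 1/(7 + L)
F(N, r) = -N - r (F(N, r) = -(N + r) = -N - r)
(-2879 - 1*(-16258)) + (23*l(7))*F(3, -3) = (-2879 - 1*(-16258)) + (23/(7 + 7))*(-1*3 - 1*(-3)) = (-2879 + 16258) + (23/14)*(-3 + 3) = 13379 + (23*(1/14))*0 = 13379 + (23/14)*0 = 13379 + 0 = 13379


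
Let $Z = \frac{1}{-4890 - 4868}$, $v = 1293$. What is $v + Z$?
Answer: $\frac{12617093}{9758} \approx 1293.0$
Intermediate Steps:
$Z = - \frac{1}{9758}$ ($Z = \frac{1}{-9758} = - \frac{1}{9758} \approx -0.00010248$)
$v + Z = 1293 - \frac{1}{9758} = \frac{12617093}{9758}$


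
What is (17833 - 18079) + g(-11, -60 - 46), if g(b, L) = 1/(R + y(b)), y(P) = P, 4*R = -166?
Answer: -25832/105 ≈ -246.02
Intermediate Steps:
R = -83/2 (R = (¼)*(-166) = -83/2 ≈ -41.500)
g(b, L) = 1/(-83/2 + b)
(17833 - 18079) + g(-11, -60 - 46) = (17833 - 18079) + 2/(-83 + 2*(-11)) = -246 + 2/(-83 - 22) = -246 + 2/(-105) = -246 + 2*(-1/105) = -246 - 2/105 = -25832/105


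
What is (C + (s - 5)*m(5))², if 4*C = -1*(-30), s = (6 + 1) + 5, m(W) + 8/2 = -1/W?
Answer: 47961/100 ≈ 479.61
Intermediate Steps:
m(W) = -4 - 1/W
s = 12 (s = 7 + 5 = 12)
C = 15/2 (C = (-1*(-30))/4 = (¼)*30 = 15/2 ≈ 7.5000)
(C + (s - 5)*m(5))² = (15/2 + (12 - 5)*(-4 - 1/5))² = (15/2 + 7*(-4 - 1*⅕))² = (15/2 + 7*(-4 - ⅕))² = (15/2 + 7*(-21/5))² = (15/2 - 147/5)² = (-219/10)² = 47961/100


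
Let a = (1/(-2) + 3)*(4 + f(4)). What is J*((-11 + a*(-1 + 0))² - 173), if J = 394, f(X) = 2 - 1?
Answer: 298849/2 ≈ 1.4942e+5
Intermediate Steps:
f(X) = 1
a = 25/2 (a = (1/(-2) + 3)*(4 + 1) = (-½ + 3)*5 = (5/2)*5 = 25/2 ≈ 12.500)
J*((-11 + a*(-1 + 0))² - 173) = 394*((-11 + 25*(-1 + 0)/2)² - 173) = 394*((-11 + (25/2)*(-1))² - 173) = 394*((-11 - 25/2)² - 173) = 394*((-47/2)² - 173) = 394*(2209/4 - 173) = 394*(1517/4) = 298849/2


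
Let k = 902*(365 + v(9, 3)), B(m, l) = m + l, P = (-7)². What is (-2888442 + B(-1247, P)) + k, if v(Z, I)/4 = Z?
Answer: -2527938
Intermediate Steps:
v(Z, I) = 4*Z
P = 49
B(m, l) = l + m
k = 361702 (k = 902*(365 + 4*9) = 902*(365 + 36) = 902*401 = 361702)
(-2888442 + B(-1247, P)) + k = (-2888442 + (49 - 1247)) + 361702 = (-2888442 - 1198) + 361702 = -2889640 + 361702 = -2527938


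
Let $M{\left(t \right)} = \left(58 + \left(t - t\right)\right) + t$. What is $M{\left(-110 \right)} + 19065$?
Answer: $19013$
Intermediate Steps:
$M{\left(t \right)} = 58 + t$ ($M{\left(t \right)} = \left(58 + 0\right) + t = 58 + t$)
$M{\left(-110 \right)} + 19065 = \left(58 - 110\right) + 19065 = -52 + 19065 = 19013$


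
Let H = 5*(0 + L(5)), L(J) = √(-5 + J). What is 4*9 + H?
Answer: 36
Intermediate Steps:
H = 0 (H = 5*(0 + √(-5 + 5)) = 5*(0 + √0) = 5*(0 + 0) = 5*0 = 0)
4*9 + H = 4*9 + 0 = 36 + 0 = 36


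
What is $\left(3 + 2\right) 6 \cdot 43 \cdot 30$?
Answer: $38700$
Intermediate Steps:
$\left(3 + 2\right) 6 \cdot 43 \cdot 30 = 5 \cdot 6 \cdot 43 \cdot 30 = 30 \cdot 43 \cdot 30 = 1290 \cdot 30 = 38700$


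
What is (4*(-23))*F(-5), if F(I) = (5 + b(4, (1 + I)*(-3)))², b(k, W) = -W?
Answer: -4508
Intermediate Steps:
F(I) = (8 + 3*I)² (F(I) = (5 - (1 + I)*(-3))² = (5 - (-3 - 3*I))² = (5 + (3 + 3*I))² = (8 + 3*I)²)
(4*(-23))*F(-5) = (4*(-23))*(8 + 3*(-5))² = -92*(8 - 15)² = -92*(-7)² = -92*49 = -4508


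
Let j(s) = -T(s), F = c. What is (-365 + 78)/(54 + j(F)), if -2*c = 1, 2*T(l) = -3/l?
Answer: -287/51 ≈ -5.6274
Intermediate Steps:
T(l) = -3/(2*l) (T(l) = (-3/l)/2 = -3/(2*l))
c = -½ (c = -½*1 = -½ ≈ -0.50000)
F = -½ ≈ -0.50000
j(s) = 3/(2*s) (j(s) = -(-3)/(2*s) = 3/(2*s))
(-365 + 78)/(54 + j(F)) = (-365 + 78)/(54 + 3/(2*(-½))) = -287/(54 + (3/2)*(-2)) = -287/(54 - 3) = -287/51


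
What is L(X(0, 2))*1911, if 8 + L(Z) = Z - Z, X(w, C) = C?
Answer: -15288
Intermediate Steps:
L(Z) = -8 (L(Z) = -8 + (Z - Z) = -8 + 0 = -8)
L(X(0, 2))*1911 = -8*1911 = -15288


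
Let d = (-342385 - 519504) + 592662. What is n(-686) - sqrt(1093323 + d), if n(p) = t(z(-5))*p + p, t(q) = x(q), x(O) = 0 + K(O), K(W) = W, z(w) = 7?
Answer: -5488 - 4*sqrt(51506) ≈ -6395.8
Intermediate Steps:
d = -269227 (d = -861889 + 592662 = -269227)
x(O) = O (x(O) = 0 + O = O)
t(q) = q
n(p) = 8*p (n(p) = 7*p + p = 8*p)
n(-686) - sqrt(1093323 + d) = 8*(-686) - sqrt(1093323 - 269227) = -5488 - sqrt(824096) = -5488 - 4*sqrt(51506)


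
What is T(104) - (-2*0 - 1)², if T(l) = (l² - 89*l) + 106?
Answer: 1665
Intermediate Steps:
T(l) = 106 + l² - 89*l
T(104) - (-2*0 - 1)² = (106 + 104² - 89*104) - (-2*0 - 1)² = (106 + 10816 - 9256) - (0 - 1)² = 1666 - 1*(-1)² = 1666 - 1*1 = 1666 - 1 = 1665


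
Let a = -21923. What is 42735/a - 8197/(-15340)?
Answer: -43259279/30572620 ≈ -1.4150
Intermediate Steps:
42735/a - 8197/(-15340) = 42735/(-21923) - 8197/(-15340) = 42735*(-1/21923) - 8197*(-1/15340) = -3885/1993 + 8197/15340 = -43259279/30572620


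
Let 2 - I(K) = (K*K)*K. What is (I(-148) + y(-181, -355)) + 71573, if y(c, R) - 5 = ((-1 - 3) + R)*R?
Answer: 3440817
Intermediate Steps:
y(c, R) = 5 + R*(-4 + R) (y(c, R) = 5 + ((-1 - 3) + R)*R = 5 + (-4 + R)*R = 5 + R*(-4 + R))
I(K) = 2 - K³ (I(K) = 2 - K*K*K = 2 - K²*K = 2 - K³)
(I(-148) + y(-181, -355)) + 71573 = ((2 - 1*(-148)³) + (5 + (-355)² - 4*(-355))) + 71573 = ((2 - 1*(-3241792)) + (5 + 126025 + 1420)) + 71573 = ((2 + 3241792) + 127450) + 71573 = (3241794 + 127450) + 71573 = 3369244 + 71573 = 3440817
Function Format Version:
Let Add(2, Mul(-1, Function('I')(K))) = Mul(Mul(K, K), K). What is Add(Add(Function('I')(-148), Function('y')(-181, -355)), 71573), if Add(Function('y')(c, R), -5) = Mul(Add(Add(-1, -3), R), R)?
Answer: 3440817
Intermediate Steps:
Function('y')(c, R) = Add(5, Mul(R, Add(-4, R))) (Function('y')(c, R) = Add(5, Mul(Add(Add(-1, -3), R), R)) = Add(5, Mul(Add(-4, R), R)) = Add(5, Mul(R, Add(-4, R))))
Function('I')(K) = Add(2, Mul(-1, Pow(K, 3))) (Function('I')(K) = Add(2, Mul(-1, Mul(Mul(K, K), K))) = Add(2, Mul(-1, Mul(Pow(K, 2), K))) = Add(2, Mul(-1, Pow(K, 3))))
Add(Add(Function('I')(-148), Function('y')(-181, -355)), 71573) = Add(Add(Add(2, Mul(-1, Pow(-148, 3))), Add(5, Pow(-355, 2), Mul(-4, -355))), 71573) = Add(Add(Add(2, Mul(-1, -3241792)), Add(5, 126025, 1420)), 71573) = Add(Add(Add(2, 3241792), 127450), 71573) = Add(Add(3241794, 127450), 71573) = Add(3369244, 71573) = 3440817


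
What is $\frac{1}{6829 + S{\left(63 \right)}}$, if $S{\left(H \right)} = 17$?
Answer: $\frac{1}{6846} \approx 0.00014607$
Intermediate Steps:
$\frac{1}{6829 + S{\left(63 \right)}} = \frac{1}{6829 + 17} = \frac{1}{6846}$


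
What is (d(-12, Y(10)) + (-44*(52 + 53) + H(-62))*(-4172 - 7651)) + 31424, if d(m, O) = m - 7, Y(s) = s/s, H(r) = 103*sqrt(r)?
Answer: 54653665 - 1217769*I*sqrt(62) ≈ 5.4654e+7 - 9.5887e+6*I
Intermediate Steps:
Y(s) = 1
d(m, O) = -7 + m
(d(-12, Y(10)) + (-44*(52 + 53) + H(-62))*(-4172 - 7651)) + 31424 = ((-7 - 12) + (-44*(52 + 53) + 103*sqrt(-62))*(-4172 - 7651)) + 31424 = (-19 + (-44*105 + 103*(I*sqrt(62)))*(-11823)) + 31424 = (-19 + (-4620 + 103*I*sqrt(62))*(-11823)) + 31424 = (-19 + (54622260 - 1217769*I*sqrt(62))) + 31424 = (54622241 - 1217769*I*sqrt(62)) + 31424 = 54653665 - 1217769*I*sqrt(62)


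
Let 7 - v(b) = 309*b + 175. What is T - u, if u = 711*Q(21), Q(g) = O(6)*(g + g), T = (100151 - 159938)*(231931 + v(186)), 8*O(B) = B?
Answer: -20840477679/2 ≈ -1.0420e+10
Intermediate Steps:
O(B) = B/8
v(b) = -168 - 309*b (v(b) = 7 - (309*b + 175) = 7 - (175 + 309*b) = 7 + (-175 - 309*b) = -168 - 309*b)
T = -10420216443 (T = (100151 - 159938)*(231931 + (-168 - 309*186)) = -59787*(231931 + (-168 - 57474)) = -59787*(231931 - 57642) = -59787*174289 = -10420216443)
Q(g) = 3*g/2 (Q(g) = ((⅛)*6)*(g + g) = 3*(2*g)/4 = 3*g/2)
u = 44793/2 (u = 711*((3/2)*21) = 711*(63/2) = 44793/2 ≈ 22397.)
T - u = -10420216443 - 1*44793/2 = -10420216443 - 44793/2 = -20840477679/2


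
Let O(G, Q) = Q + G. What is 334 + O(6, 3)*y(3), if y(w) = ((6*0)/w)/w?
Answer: 334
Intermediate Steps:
O(G, Q) = G + Q
y(w) = 0 (y(w) = (0/w)/w = 0/w = 0)
334 + O(6, 3)*y(3) = 334 + (6 + 3)*0 = 334 + 9*0 = 334 + 0 = 334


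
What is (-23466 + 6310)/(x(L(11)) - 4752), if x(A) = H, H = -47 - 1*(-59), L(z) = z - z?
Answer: 4289/1185 ≈ 3.6194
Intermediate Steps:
L(z) = 0
H = 12 (H = -47 + 59 = 12)
x(A) = 12
(-23466 + 6310)/(x(L(11)) - 4752) = (-23466 + 6310)/(12 - 4752) = -17156/(-4740) = -17156*(-1/4740) = 4289/1185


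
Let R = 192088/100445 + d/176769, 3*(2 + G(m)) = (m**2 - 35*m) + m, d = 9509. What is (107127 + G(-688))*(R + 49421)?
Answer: 717919032069075877502/53266686615 ≈ 1.3478e+10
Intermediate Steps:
G(m) = -2 - 34*m/3 + m**2/3 (G(m) = -2 + ((m**2 - 35*m) + m)/3 = -2 + (m**2 - 34*m)/3 = -2 + (-34*m/3 + m**2/3) = -2 - 34*m/3 + m**2/3)
R = 34910335177/17755562205 (R = 192088/100445 + 9509/176769 = 34910335177/17755562205 ≈ 1.9662)
(107127 + G(-688))*(R + 49421) = (107127 + (-2 - 34/3*(-688) + (1/3)*(-688)**2))*(34910335177/17755562205 + 49421) = (107127 + (-2 + 23392/3 + (1/3)*473344))*(877532550068482/17755562205) = (107127 + (-2 + 23392/3 + 473344/3))*(877532550068482/17755562205) = (107127 + 496730/3)*(877532550068482/17755562205) = (818111/3)*(877532550068482/17755562205) = 717919032069075877502/53266686615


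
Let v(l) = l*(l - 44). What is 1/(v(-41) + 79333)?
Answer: 1/82818 ≈ 1.2075e-5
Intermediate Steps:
v(l) = l*(-44 + l)
1/(v(-41) + 79333) = 1/(-41*(-44 - 41) + 79333) = 1/(-41*(-85) + 79333) = 1/(3485 + 79333) = 1/82818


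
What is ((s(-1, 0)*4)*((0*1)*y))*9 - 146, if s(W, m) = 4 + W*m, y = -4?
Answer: -146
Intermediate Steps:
((s(-1, 0)*4)*((0*1)*y))*9 - 146 = (((4 - 1*0)*4)*((0*1)*(-4)))*9 - 146 = (((4 + 0)*4)*(0*(-4)))*9 - 146 = ((4*4)*0)*9 - 146 = (16*0)*9 - 146 = 0*9 - 146 = 0 - 146 = -146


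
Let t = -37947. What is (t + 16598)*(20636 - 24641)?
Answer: 85502745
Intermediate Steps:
(t + 16598)*(20636 - 24641) = (-37947 + 16598)*(20636 - 24641) = -21349*(-4005) = 85502745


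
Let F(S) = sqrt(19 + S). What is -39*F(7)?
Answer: -39*sqrt(26) ≈ -198.86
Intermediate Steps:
-39*F(7) = -39*sqrt(19 + 7) = -39*sqrt(26)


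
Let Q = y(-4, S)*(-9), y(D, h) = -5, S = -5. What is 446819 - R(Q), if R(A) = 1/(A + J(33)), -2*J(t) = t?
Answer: 25468681/57 ≈ 4.4682e+5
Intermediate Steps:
J(t) = -t/2
Q = 45 (Q = -5*(-9) = 45)
R(A) = 1/(-33/2 + A) (R(A) = 1/(A - 1/2*33) = 1/(A - 33/2) = 1/(-33/2 + A))
446819 - R(Q) = 446819 - 2/(-33 + 2*45) = 446819 - 2/(-33 + 90) = 446819 - 2/57 = 25468681/57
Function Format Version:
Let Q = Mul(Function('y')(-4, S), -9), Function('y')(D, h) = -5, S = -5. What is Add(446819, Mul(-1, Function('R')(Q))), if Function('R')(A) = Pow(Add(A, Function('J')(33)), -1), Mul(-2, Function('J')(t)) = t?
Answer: Rational(25468681, 57) ≈ 4.4682e+5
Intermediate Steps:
Function('J')(t) = Mul(Rational(-1, 2), t)
Q = 45 (Q = Mul(-5, -9) = 45)
Function('R')(A) = Pow(Add(Rational(-33, 2), A), -1) (Function('R')(A) = Pow(Add(A, Mul(Rational(-1, 2), 33)), -1) = Pow(Add(A, Rational(-33, 2)), -1) = Pow(Add(Rational(-33, 2), A), -1))
Add(446819, Mul(-1, Function('R')(Q))) = Add(446819, Mul(-1, Mul(2, Pow(Add(-33, Mul(2, 45)), -1)))) = Add(446819, Mul(-1, Mul(2, Pow(Add(-33, 90), -1)))) = Add(446819, Mul(-1, Mul(2, Pow(57, -1)))) = Add(446819, Mul(-1, Mul(2, Rational(1, 57)))) = Add(446819, Mul(-1, Rational(2, 57))) = Add(446819, Rational(-2, 57)) = Rational(25468681, 57)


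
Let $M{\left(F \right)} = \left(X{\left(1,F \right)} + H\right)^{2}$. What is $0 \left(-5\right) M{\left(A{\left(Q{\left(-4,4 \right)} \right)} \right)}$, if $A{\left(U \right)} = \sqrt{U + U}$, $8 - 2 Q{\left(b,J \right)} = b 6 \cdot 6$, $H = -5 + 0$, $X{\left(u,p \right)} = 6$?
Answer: $0$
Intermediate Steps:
$H = -5$
$Q{\left(b,J \right)} = 4 - 18 b$ ($Q{\left(b,J \right)} = 4 - \frac{b 6 \cdot 6}{2} = 4 - \frac{6 b 6}{2} = 4 - \frac{36 b}{2} = 4 - 18 b$)
$A{\left(U \right)} = \sqrt{2} \sqrt{U}$ ($A{\left(U \right)} = \sqrt{2 U} = \sqrt{2} \sqrt{U}$)
$M{\left(F \right)} = 1$ ($M{\left(F \right)} = \left(6 - 5\right)^{2} = 1^{2} = 1$)
$0 \left(-5\right) M{\left(A{\left(Q{\left(-4,4 \right)} \right)} \right)} = 0 \left(-5\right) 1 = 0 \cdot 1 = 0$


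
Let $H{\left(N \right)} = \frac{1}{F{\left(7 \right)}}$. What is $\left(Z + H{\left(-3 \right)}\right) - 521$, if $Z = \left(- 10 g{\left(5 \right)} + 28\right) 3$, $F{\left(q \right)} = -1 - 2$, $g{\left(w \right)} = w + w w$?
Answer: $- \frac{4012}{3} \approx -1337.3$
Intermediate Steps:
$g{\left(w \right)} = w + w^{2}$
$F{\left(q \right)} = -3$ ($F{\left(q \right)} = -1 - 2 = -3$)
$H{\left(N \right)} = - \frac{1}{3}$ ($H{\left(N \right)} = \frac{1}{-3} = - \frac{1}{3}$)
$Z = -816$ ($Z = \left(- 10 \cdot 5 \left(1 + 5\right) + 28\right) 3 = \left(- 10 \cdot 5 \cdot 6 + 28\right) 3 = \left(\left(-10\right) 30 + 28\right) 3 = \left(-300 + 28\right) 3 = \left(-272\right) 3 = -816$)
$\left(Z + H{\left(-3 \right)}\right) - 521 = \left(-816 - \frac{1}{3}\right) - 521 = - \frac{2449}{3} - 521 = - \frac{4012}{3}$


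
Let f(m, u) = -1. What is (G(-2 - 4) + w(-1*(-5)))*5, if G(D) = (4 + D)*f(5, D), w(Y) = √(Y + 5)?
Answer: 10 + 5*√10 ≈ 25.811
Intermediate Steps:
w(Y) = √(5 + Y)
G(D) = -4 - D (G(D) = (4 + D)*(-1) = -4 - D)
(G(-2 - 4) + w(-1*(-5)))*5 = ((-4 - (-2 - 4)) + √(5 - 1*(-5)))*5 = ((-4 - 1*(-6)) + √(5 + 5))*5 = ((-4 + 6) + √10)*5 = (2 + √10)*5 = 10 + 5*√10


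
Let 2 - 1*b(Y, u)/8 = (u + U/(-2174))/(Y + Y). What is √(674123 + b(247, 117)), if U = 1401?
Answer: √48596079432903873/268489 ≈ 821.06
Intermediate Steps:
b(Y, u) = 16 - 4*(-1401/2174 + u)/Y (b(Y, u) = 16 - 8*(u + 1401/(-2174))/(Y + Y) = 16 - 8*(u + 1401*(-1/2174))/(2*Y) = 16 - 8*(u - 1401/2174)*1/(2*Y) = 16 - 8*(-1401/2174 + u)*1/(2*Y) = 16 - 4*(-1401/2174 + u)/Y)
√(674123 + b(247, 117)) = √(674123 + (2/1087)*(1401 - 2174*117 + 8696*247)/247) = √(674123 + (2/1087)*(1/247)*(1401 - 254358 + 2147912)) = √(674123 + (2/1087)*(1/247)*1894955) = √(674123 + 3789910/268489) = √(180998400057/268489) = √48596079432903873/268489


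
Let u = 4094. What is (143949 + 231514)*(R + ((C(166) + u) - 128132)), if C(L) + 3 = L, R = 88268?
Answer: -13369111041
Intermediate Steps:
C(L) = -3 + L
(143949 + 231514)*(R + ((C(166) + u) - 128132)) = (143949 + 231514)*(88268 + (((-3 + 166) + 4094) - 128132)) = 375463*(88268 + ((163 + 4094) - 128132)) = 375463*(88268 + (4257 - 128132)) = 375463*(88268 - 123875) = 375463*(-35607) = -13369111041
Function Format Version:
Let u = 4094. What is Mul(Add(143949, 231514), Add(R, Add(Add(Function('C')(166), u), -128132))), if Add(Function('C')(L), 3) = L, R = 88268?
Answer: -13369111041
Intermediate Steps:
Function('C')(L) = Add(-3, L)
Mul(Add(143949, 231514), Add(R, Add(Add(Function('C')(166), u), -128132))) = Mul(Add(143949, 231514), Add(88268, Add(Add(Add(-3, 166), 4094), -128132))) = Mul(375463, Add(88268, Add(Add(163, 4094), -128132))) = Mul(375463, Add(88268, Add(4257, -128132))) = Mul(375463, Add(88268, -123875)) = Mul(375463, -35607) = -13369111041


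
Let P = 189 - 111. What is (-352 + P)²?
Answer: 75076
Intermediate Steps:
P = 78
(-352 + P)² = (-352 + 78)² = (-274)² = 75076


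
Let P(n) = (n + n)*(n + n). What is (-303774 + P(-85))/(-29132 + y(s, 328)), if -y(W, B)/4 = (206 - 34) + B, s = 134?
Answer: 137437/15566 ≈ 8.8293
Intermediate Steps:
P(n) = 4*n**2 (P(n) = (2*n)*(2*n) = 4*n**2)
y(W, B) = -688 - 4*B (y(W, B) = -4*((206 - 34) + B) = -4*(172 + B) = -688 - 4*B)
(-303774 + P(-85))/(-29132 + y(s, 328)) = (-303774 + 4*(-85)**2)/(-29132 + (-688 - 4*328)) = (-303774 + 4*7225)/(-29132 + (-688 - 1312)) = (-303774 + 28900)/(-29132 - 2000) = -274874/(-31132) = -274874*(-1/31132) = 137437/15566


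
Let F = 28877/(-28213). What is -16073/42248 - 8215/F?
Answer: 9791346159139/1219995496 ≈ 8025.7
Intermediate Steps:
F = -28877/28213 (F = 28877*(-1/28213) = -28877/28213 ≈ -1.0235)
-16073/42248 - 8215/F = -16073/42248 - 8215/(-28877/28213) = -16073*1/42248 - 8215*(-28213/28877) = -16073/42248 + 231769795/28877 = 9791346159139/1219995496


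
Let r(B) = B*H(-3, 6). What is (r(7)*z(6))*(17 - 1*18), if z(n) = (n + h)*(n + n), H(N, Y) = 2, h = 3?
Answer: -1512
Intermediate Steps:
r(B) = 2*B (r(B) = B*2 = 2*B)
z(n) = 2*n*(3 + n) (z(n) = (n + 3)*(n + n) = (3 + n)*(2*n) = 2*n*(3 + n))
(r(7)*z(6))*(17 - 1*18) = ((2*7)*(2*6*(3 + 6)))*(17 - 1*18) = (14*(2*6*9))*(17 - 18) = (14*108)*(-1) = 1512*(-1) = -1512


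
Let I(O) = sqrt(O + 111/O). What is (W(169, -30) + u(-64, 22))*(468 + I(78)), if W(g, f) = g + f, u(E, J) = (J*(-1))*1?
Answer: 54756 + 9*sqrt(53690)/2 ≈ 55799.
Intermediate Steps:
u(E, J) = -J (u(E, J) = -J*1 = -J)
W(g, f) = f + g
(W(169, -30) + u(-64, 22))*(468 + I(78)) = ((-30 + 169) - 1*22)*(468 + sqrt(78 + 111/78)) = (139 - 22)*(468 + sqrt(78 + 111*(1/78))) = 117*(468 + sqrt(78 + 37/26)) = 117*(468 + sqrt(2065/26)) = 117*(468 + sqrt(53690)/26) = 54756 + 9*sqrt(53690)/2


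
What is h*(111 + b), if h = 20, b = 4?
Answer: 2300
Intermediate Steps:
h*(111 + b) = 20*(111 + 4) = 20*115 = 2300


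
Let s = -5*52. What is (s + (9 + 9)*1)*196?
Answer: -47432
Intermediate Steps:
s = -260
(s + (9 + 9)*1)*196 = (-260 + (9 + 9)*1)*196 = (-260 + 18*1)*196 = (-260 + 18)*196 = -242*196 = -47432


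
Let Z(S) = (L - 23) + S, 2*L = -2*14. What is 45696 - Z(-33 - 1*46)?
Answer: 45812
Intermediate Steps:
L = -14 (L = (-2*14)/2 = (½)*(-28) = -14)
Z(S) = -37 + S (Z(S) = (-14 - 23) + S = -37 + S)
45696 - Z(-33 - 1*46) = 45696 - (-37 + (-33 - 1*46)) = 45696 - (-37 + (-33 - 46)) = 45696 - (-37 - 79) = 45696 - 1*(-116) = 45696 + 116 = 45812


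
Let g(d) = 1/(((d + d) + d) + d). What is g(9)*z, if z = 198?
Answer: 11/2 ≈ 5.5000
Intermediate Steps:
g(d) = 1/(4*d) (g(d) = 1/((2*d + d) + d) = 1/(3*d + d) = 1/(4*d))
g(9)*z = ((¼)/9)*198 = ((¼)*(⅑))*198 = (1/36)*198 = 11/2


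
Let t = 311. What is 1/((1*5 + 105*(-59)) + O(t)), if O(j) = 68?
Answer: -1/6122 ≈ -0.00016335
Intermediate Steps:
1/((1*5 + 105*(-59)) + O(t)) = 1/((1*5 + 105*(-59)) + 68) = 1/((5 - 6195) + 68) = 1/(-6190 + 68) = 1/(-6122) = -1/6122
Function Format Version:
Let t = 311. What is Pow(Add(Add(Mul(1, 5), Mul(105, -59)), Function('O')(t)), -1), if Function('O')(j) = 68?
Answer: Rational(-1, 6122) ≈ -0.00016335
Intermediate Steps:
Pow(Add(Add(Mul(1, 5), Mul(105, -59)), Function('O')(t)), -1) = Pow(Add(Add(Mul(1, 5), Mul(105, -59)), 68), -1) = Pow(Add(Add(5, -6195), 68), -1) = Pow(Add(-6190, 68), -1) = Pow(-6122, -1) = Rational(-1, 6122)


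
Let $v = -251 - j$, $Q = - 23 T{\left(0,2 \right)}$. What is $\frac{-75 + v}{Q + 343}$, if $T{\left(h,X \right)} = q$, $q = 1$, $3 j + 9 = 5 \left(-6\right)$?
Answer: $- \frac{313}{320} \approx -0.97812$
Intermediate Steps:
$j = -13$ ($j = -3 + \frac{5 \left(-6\right)}{3} = -3 + \frac{1}{3} \left(-30\right) = -3 - 10 = -13$)
$T{\left(h,X \right)} = 1$
$Q = -23$ ($Q = \left(-23\right) 1 = -23$)
$v = -238$ ($v = -251 - -13 = -251 + 13 = -238$)
$\frac{-75 + v}{Q + 343} = \frac{-75 - 238}{-23 + 343} = - \frac{313}{320}$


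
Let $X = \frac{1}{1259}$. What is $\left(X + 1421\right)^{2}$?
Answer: $\frac{3200664121600}{1585081} \approx 2.0192 \cdot 10^{6}$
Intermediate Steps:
$X = \frac{1}{1259} \approx 0.00079428$
$\left(X + 1421\right)^{2} = \left(\frac{1}{1259} + 1421\right)^{2} = \left(\frac{1789040}{1259}\right)^{2} = \frac{3200664121600}{1585081}$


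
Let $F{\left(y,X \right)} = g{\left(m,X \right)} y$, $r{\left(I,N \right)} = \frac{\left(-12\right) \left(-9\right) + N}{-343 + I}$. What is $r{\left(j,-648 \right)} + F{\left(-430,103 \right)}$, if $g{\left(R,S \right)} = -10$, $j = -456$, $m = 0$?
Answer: $\frac{3436240}{799} \approx 4300.7$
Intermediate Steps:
$r{\left(I,N \right)} = \frac{108 + N}{-343 + I}$
$F{\left(y,X \right)} = - 10 y$
$r{\left(j,-648 \right)} + F{\left(-430,103 \right)} = \frac{108 - 648}{-343 - 456} - -4300 = \frac{1}{-799} \left(-540\right) + 4300 = \left(- \frac{1}{799}\right) \left(-540\right) + 4300 = \frac{540}{799} + 4300 = \frac{3436240}{799}$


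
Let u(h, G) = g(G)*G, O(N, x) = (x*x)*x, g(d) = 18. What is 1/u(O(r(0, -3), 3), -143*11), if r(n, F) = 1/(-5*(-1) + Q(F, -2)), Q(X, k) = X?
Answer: -1/28314 ≈ -3.5318e-5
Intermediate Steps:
r(n, F) = 1/(5 + F) (r(n, F) = 1/(-5*(-1) + F) = 1/(5 + F))
O(N, x) = x**3 (O(N, x) = x**2*x = x**3)
u(h, G) = 18*G
1/u(O(r(0, -3), 3), -143*11) = 1/(18*(-143*11)) = 1/(18*(-1573)) = 1/(-28314) = -1/28314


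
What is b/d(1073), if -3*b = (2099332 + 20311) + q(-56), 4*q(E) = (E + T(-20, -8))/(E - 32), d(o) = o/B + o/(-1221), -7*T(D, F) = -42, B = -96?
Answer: 746114386/12731 ≈ 58606.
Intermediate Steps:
T(D, F) = 6 (T(D, F) = -⅐*(-42) = 6)
d(o) = -439*o/39072 (d(o) = o/(-96) + o/(-1221) = o*(-1/96) + o*(-1/1221) = -o/96 - o/1221 = -439*o/39072)
q(E) = (6 + E)/(4*(-32 + E)) (q(E) = ((E + 6)/(E - 32))/4 = ((6 + E)/(-32 + E))/4 = (6 + E)/(4*(-32 + E)))
b = -373057193/528 (b = -((2099332 + 20311) + (6 - 56)/(4*(-32 - 56)))/3 = -(2119643 + (¼)*(-50)/(-88))/3 = -(2119643 + (¼)*(-1/88)*(-50))/3 = -(2119643 + 25/176)/3 = -⅓*373057193/176 = -373057193/528 ≈ -7.0655e+5)
b/d(1073) = -373057193/(528*((-439/39072*1073))) = -373057193/(528*(-12731/1056)) = -373057193/528*(-1056/12731) = 746114386/12731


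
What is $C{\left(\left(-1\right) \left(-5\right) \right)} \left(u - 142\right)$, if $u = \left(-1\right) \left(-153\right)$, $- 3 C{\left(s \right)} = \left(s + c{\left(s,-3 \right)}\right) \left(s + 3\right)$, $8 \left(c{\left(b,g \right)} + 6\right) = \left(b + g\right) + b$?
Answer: $\frac{11}{3} \approx 3.6667$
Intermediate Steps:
$c{\left(b,g \right)} = -6 + \frac{b}{4} + \frac{g}{8}$ ($c{\left(b,g \right)} = -6 + \frac{\left(b + g\right) + b}{8} = -6 + \frac{g + 2 b}{8} = -6 + \left(\frac{b}{4} + \frac{g}{8}\right) = -6 + \frac{b}{4} + \frac{g}{8}$)
$C{\left(s \right)} = - \frac{\left(3 + s\right) \left(- \frac{51}{8} + \frac{5 s}{4}\right)}{3}$ ($C{\left(s \right)} = - \frac{\left(s + \left(-6 + \frac{s}{4} + \frac{1}{8} \left(-3\right)\right)\right) \left(s + 3\right)}{3} = - \frac{\left(s - \left(\frac{51}{8} - \frac{s}{4}\right)\right) \left(3 + s\right)}{3} = - \frac{\left(s + \left(- \frac{51}{8} + \frac{s}{4}\right)\right) \left(3 + s\right)}{3} = - \frac{\left(- \frac{51}{8} + \frac{5 s}{4}\right) \left(3 + s\right)}{3} = - \frac{\left(3 + s\right) \left(- \frac{51}{8} + \frac{5 s}{4}\right)}{3}$)
$u = 153$
$C{\left(\left(-1\right) \left(-5\right) \right)} \left(u - 142\right) = \left(\frac{51}{8} - \frac{5 \left(\left(-1\right) \left(-5\right)\right)^{2}}{12} + \frac{7 \left(\left(-1\right) \left(-5\right)\right)}{8}\right) \left(153 - 142\right) = \left(\frac{51}{8} - \frac{5 \cdot 5^{2}}{12} + \frac{7}{8} \cdot 5\right) 11 = \left(\frac{51}{8} - \frac{125}{12} + \frac{35}{8}\right) 11 = \frac{1}{3} \cdot 11 = \frac{11}{3}$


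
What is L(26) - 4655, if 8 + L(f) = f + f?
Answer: -4611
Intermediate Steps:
L(f) = -8 + 2*f (L(f) = -8 + (f + f) = -8 + 2*f)
L(26) - 4655 = (-8 + 2*26) - 4655 = (-8 + 52) - 4655 = 44 - 4655 = -4611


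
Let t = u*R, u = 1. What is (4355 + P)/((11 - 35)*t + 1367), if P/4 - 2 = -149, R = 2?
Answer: 3767/1319 ≈ 2.8559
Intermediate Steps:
t = 2 (t = 1*2 = 2)
P = -588 (P = 8 + 4*(-149) = 8 - 596 = -588)
(4355 + P)/((11 - 35)*t + 1367) = (4355 - 588)/((11 - 35)*2 + 1367) = 3767/(-24*2 + 1367) = 3767/(-48 + 1367) = 3767/1319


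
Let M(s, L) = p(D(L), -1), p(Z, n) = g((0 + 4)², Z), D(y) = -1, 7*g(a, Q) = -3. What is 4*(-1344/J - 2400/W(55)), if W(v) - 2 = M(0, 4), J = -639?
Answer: -14293888/2343 ≈ -6100.7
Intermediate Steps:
g(a, Q) = -3/7 (g(a, Q) = (⅐)*(-3) = -3/7)
p(Z, n) = -3/7
M(s, L) = -3/7
W(v) = 11/7 (W(v) = 2 - 3/7 = 11/7)
4*(-1344/J - 2400/W(55)) = 4*(-1344/(-639) - 2400/11/7) = 4*(-1344*(-1/639) - 2400*7/11) = 4*(448/213 - 16800/11) = 4*(-3573472/2343) = -14293888/2343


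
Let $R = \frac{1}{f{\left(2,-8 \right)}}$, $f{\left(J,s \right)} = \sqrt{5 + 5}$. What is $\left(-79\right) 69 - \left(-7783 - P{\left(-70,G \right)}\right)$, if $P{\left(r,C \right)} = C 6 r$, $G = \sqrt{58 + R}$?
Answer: $2332 - 42 \sqrt{5800 + 10 \sqrt{10}} \approx -875.33$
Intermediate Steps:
$f{\left(J,s \right)} = \sqrt{10}$
$R = \frac{\sqrt{10}}{10}$ ($R = \frac{1}{\sqrt{10}} = \frac{\sqrt{10}}{10} \approx 0.31623$)
$G = \sqrt{58 + \frac{\sqrt{10}}{10}} \approx 7.6365$
$P{\left(r,C \right)} = 6 C r$
$\left(-79\right) 69 - \left(-7783 - P{\left(-70,G \right)}\right) = \left(-79\right) 69 - \left(-7783 - 6 \frac{\sqrt{5800 + 10 \sqrt{10}}}{10} \left(-70\right)\right) = -5451 - \left(-7783 - - 42 \sqrt{5800 + 10 \sqrt{10}}\right) = -5451 - \left(-7783 + 42 \sqrt{5800 + 10 \sqrt{10}}\right) = -5451 + \left(7783 - 42 \sqrt{5800 + 10 \sqrt{10}}\right) = 2332 - 42 \sqrt{5800 + 10 \sqrt{10}}$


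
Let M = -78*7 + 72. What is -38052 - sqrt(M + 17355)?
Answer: -38052 - sqrt(16881) ≈ -38182.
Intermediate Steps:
M = -474 (M = -546 + 72 = -474)
-38052 - sqrt(M + 17355) = -38052 - sqrt(-474 + 17355) = -38052 - sqrt(16881)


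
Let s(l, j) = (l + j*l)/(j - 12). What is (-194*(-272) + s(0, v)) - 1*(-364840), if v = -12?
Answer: 417608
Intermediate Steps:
s(l, j) = (l + j*l)/(-12 + j)
(-194*(-272) + s(0, v)) - 1*(-364840) = (-194*(-272) + 0*(1 - 12)/(-12 - 12)) - 1*(-364840) = (52768 + 0*(-11)/(-24)) + 364840 = (52768 + 0*(-1/24)*(-11)) + 364840 = (52768 + 0) + 364840 = 52768 + 364840 = 417608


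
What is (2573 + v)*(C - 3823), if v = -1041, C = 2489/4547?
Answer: -26627220144/4547 ≈ -5.8560e+6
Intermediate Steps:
C = 2489/4547 (C = 2489*(1/4547) = 2489/4547 ≈ 0.54739)
(2573 + v)*(C - 3823) = (2573 - 1041)*(2489/4547 - 3823) = 1532*(-17380692/4547) = -26627220144/4547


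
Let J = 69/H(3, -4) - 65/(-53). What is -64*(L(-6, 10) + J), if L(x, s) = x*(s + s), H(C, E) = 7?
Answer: 2586112/371 ≈ 6970.6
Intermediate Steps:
L(x, s) = 2*s*x (L(x, s) = x*(2*s) = 2*s*x)
J = 4112/371 (J = 69/7 - 65/(-53) = 69*(⅐) - 65*(-1/53) = 69/7 + 65/53 = 4112/371 ≈ 11.084)
-64*(L(-6, 10) + J) = -64*(2*10*(-6) + 4112/371) = -64*(-120 + 4112/371) = -64*(-40408/371) = 2586112/371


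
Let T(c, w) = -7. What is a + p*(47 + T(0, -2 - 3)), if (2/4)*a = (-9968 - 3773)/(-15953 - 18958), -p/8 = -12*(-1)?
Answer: -134030758/34911 ≈ -3839.2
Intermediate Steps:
p = -96 (p = -(-96)*(-1) = -8*12 = -96)
a = 27482/34911 (a = 2*((-9968 - 3773)/(-15953 - 18958)) = 2*(-13741/(-34911)) = 2*(-13741*(-1/34911)) = 2*(13741/34911) = 27482/34911 ≈ 0.78720)
a + p*(47 + T(0, -2 - 3)) = 27482/34911 - 96*(47 - 7) = 27482/34911 - 96*40 = 27482/34911 - 3840 = -134030758/34911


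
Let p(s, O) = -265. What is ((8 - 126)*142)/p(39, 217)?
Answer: 16756/265 ≈ 63.230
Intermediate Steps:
((8 - 126)*142)/p(39, 217) = ((8 - 126)*142)/(-265) = -118*142*(-1/265) = -16756*(-1/265) = 16756/265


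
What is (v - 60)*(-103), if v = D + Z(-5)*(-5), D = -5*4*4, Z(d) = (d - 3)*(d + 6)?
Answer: 10300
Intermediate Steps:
Z(d) = (-3 + d)*(6 + d)
D = -80 (D = -20*4 = -80)
v = -40 (v = -80 + (-18 + (-5)² + 3*(-5))*(-5) = -80 + (-18 + 25 - 15)*(-5) = -80 - 8*(-5) = -80 + 40 = -40)
(v - 60)*(-103) = (-40 - 60)*(-103) = -100*(-103) = 10300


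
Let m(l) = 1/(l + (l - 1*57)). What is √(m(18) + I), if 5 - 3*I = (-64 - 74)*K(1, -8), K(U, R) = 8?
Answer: √163002/21 ≈ 19.225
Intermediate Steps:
m(l) = 1/(-57 + 2*l) (m(l) = 1/(l + (l - 57)) = 1/(l + (-57 + l)) = 1/(-57 + 2*l))
I = 1109/3 (I = 5/3 - (-64 - 74)*8/3 = 5/3 - (-46)*8 = 5/3 - ⅓*(-1104) = 5/3 + 368 = 1109/3 ≈ 369.67)
√(m(18) + I) = √(1/(-57 + 2*18) + 1109/3) = √(1/(-57 + 36) + 1109/3) = √(1/(-21) + 1109/3) = √(-1/21 + 1109/3) = √(7762/21) = √163002/21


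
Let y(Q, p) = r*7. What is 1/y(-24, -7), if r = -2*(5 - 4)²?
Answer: -1/14 ≈ -0.071429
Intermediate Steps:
r = -2 (r = -2*1² = -2*1 = -2)
y(Q, p) = -14 (y(Q, p) = -2*7 = -14)
1/y(-24, -7) = 1/(-14) = -1/14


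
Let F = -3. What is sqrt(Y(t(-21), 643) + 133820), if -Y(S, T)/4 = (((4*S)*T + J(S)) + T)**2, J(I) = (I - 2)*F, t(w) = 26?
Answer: 22*I*sqrt(37591114) ≈ 1.3489e+5*I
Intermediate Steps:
J(I) = 6 - 3*I (J(I) = (I - 2)*(-3) = (-2 + I)*(-3) = 6 - 3*I)
Y(S, T) = -4*(6 + T - 3*S + 4*S*T)**2 (Y(S, T) = -4*(((4*S)*T + (6 - 3*S)) + T)**2 = -4*((4*S*T + (6 - 3*S)) + T)**2 = -4*((6 - 3*S + 4*S*T) + T)**2 = -4*(6 + T - 3*S + 4*S*T)**2)
sqrt(Y(t(-21), 643) + 133820) = sqrt(-4*(6 + 643 - 3*26 + 4*26*643)**2 + 133820) = sqrt(-4*(6 + 643 - 78 + 66872)**2 + 133820) = sqrt(-4*67443**2 + 133820) = sqrt(-4*4548558249 + 133820) = sqrt(-18194232996 + 133820) = sqrt(-18194099176) = 22*I*sqrt(37591114)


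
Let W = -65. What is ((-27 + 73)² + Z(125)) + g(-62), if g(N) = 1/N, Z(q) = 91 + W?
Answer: 132803/62 ≈ 2142.0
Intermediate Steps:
Z(q) = 26 (Z(q) = 91 - 65 = 26)
((-27 + 73)² + Z(125)) + g(-62) = ((-27 + 73)² + 26) + 1/(-62) = (46² + 26) - 1/62 = (2116 + 26) - 1/62 = 2142 - 1/62 = 132803/62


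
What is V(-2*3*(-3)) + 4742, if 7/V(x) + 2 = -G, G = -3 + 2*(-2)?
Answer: 23717/5 ≈ 4743.4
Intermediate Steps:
G = -7 (G = -3 - 4 = -7)
V(x) = 7/5 (V(x) = 7/(-2 - 1*(-7)) = 7/(-2 + 7) = 7/5)
V(-2*3*(-3)) + 4742 = 7/5 + 4742 = 23717/5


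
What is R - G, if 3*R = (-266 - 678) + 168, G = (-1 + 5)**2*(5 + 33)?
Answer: -2600/3 ≈ -866.67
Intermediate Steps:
G = 608 (G = 4**2*38 = 16*38 = 608)
R = -776/3 (R = ((-266 - 678) + 168)/3 = (-944 + 168)/3 = (1/3)*(-776) = -776/3 ≈ -258.67)
R - G = -776/3 - 1*608 = -776/3 - 608 = -2600/3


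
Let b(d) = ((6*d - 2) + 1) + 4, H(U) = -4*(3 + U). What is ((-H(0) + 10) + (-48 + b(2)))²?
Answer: 121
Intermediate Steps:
H(U) = -12 - 4*U
b(d) = 3 + 6*d (b(d) = ((-2 + 6*d) + 1) + 4 = (-1 + 6*d) + 4 = 3 + 6*d)
((-H(0) + 10) + (-48 + b(2)))² = ((-(-12 - 4*0) + 10) + (-48 + (3 + 6*2)))² = ((-(-12 + 0) + 10) + (-48 + (3 + 12)))² = ((-1*(-12) + 10) + (-48 + 15))² = ((12 + 10) - 33)² = (22 - 33)² = (-11)² = 121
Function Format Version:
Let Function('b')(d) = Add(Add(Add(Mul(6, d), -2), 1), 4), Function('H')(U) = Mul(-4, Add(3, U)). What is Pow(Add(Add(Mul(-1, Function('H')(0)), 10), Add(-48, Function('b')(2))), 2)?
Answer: 121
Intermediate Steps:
Function('H')(U) = Add(-12, Mul(-4, U))
Function('b')(d) = Add(3, Mul(6, d)) (Function('b')(d) = Add(Add(Add(-2, Mul(6, d)), 1), 4) = Add(Add(-1, Mul(6, d)), 4) = Add(3, Mul(6, d)))
Pow(Add(Add(Mul(-1, Function('H')(0)), 10), Add(-48, Function('b')(2))), 2) = Pow(Add(Add(Mul(-1, Add(-12, Mul(-4, 0))), 10), Add(-48, Add(3, Mul(6, 2)))), 2) = Pow(Add(Add(Mul(-1, Add(-12, 0)), 10), Add(-48, Add(3, 12))), 2) = Pow(Add(Add(Mul(-1, -12), 10), Add(-48, 15)), 2) = Pow(Add(Add(12, 10), -33), 2) = Pow(Add(22, -33), 2) = Pow(-11, 2) = 121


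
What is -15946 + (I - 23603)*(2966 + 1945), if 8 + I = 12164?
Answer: -56232163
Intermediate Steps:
I = 12156 (I = -8 + 12164 = 12156)
-15946 + (I - 23603)*(2966 + 1945) = -15946 + (12156 - 23603)*(2966 + 1945) = -15946 - 11447*4911 = -15946 - 56216217 = -56232163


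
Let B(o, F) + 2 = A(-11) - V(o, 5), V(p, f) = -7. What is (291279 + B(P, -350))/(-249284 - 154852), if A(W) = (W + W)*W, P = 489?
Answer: -145763/202068 ≈ -0.72136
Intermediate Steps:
A(W) = 2*W² (A(W) = (2*W)*W = 2*W²)
B(o, F) = 247 (B(o, F) = -2 + (2*(-11)² - 1*(-7)) = -2 + (2*121 + 7) = -2 + (242 + 7) = -2 + 249 = 247)
(291279 + B(P, -350))/(-249284 - 154852) = (291279 + 247)/(-249284 - 154852) = 291526/(-404136) = 291526*(-1/404136) = -145763/202068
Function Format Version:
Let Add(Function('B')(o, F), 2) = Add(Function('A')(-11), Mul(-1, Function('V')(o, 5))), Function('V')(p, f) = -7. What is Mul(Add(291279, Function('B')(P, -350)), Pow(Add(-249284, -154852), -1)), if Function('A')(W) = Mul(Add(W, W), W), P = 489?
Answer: Rational(-145763, 202068) ≈ -0.72136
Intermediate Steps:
Function('A')(W) = Mul(2, Pow(W, 2)) (Function('A')(W) = Mul(Mul(2, W), W) = Mul(2, Pow(W, 2)))
Function('B')(o, F) = 247 (Function('B')(o, F) = Add(-2, Add(Mul(2, Pow(-11, 2)), Mul(-1, -7))) = Add(-2, Add(Mul(2, 121), 7)) = Add(-2, Add(242, 7)) = Add(-2, 249) = 247)
Mul(Add(291279, Function('B')(P, -350)), Pow(Add(-249284, -154852), -1)) = Mul(Add(291279, 247), Pow(Add(-249284, -154852), -1)) = Mul(291526, Pow(-404136, -1)) = Mul(291526, Rational(-1, 404136)) = Rational(-145763, 202068)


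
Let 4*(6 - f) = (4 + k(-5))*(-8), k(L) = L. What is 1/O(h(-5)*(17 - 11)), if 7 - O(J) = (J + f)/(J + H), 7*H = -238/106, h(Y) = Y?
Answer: 1607/9871 ≈ 0.16280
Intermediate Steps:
f = 4 (f = 6 - (4 - 5)*(-8)/4 = 6 - (-1)*(-8)/4 = 6 - ¼*8 = 6 - 2 = 4)
H = -17/53 (H = (-238/106)/7 = (-238*1/106)/7 = (⅐)*(-119/53) = -17/53 ≈ -0.32075)
O(J) = 7 - (4 + J)/(-17/53 + J) (O(J) = 7 - (J + 4)/(J - 17/53) = 7 - (4 + J)/(-17/53 + J))
1/O(h(-5)*(17 - 11)) = 1/((-331 + 318*(-5*(17 - 11)))/(-17 + 53*(-5*(17 - 11)))) = 1/((-331 + 318*(-5*6))/(-17 + 53*(-5*6))) = 1/((-331 + 318*(-30))/(-17 + 53*(-30))) = 1/((-331 - 9540)/(-17 - 1590)) = 1/(-9871/(-1607)) = 1/(-1/1607*(-9871)) = 1/(9871/1607) = 1607/9871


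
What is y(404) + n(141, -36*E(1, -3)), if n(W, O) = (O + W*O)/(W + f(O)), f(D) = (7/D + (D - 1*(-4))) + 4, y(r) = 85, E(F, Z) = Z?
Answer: 4016143/27763 ≈ 144.66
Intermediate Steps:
f(D) = 8 + D + 7/D (f(D) = (7/D + (D + 4)) + 4 = (7/D + (4 + D)) + 4 = (4 + D + 7/D) + 4 = 8 + D + 7/D)
n(W, O) = (O + O*W)/(8 + O + W + 7/O) (n(W, O) = (O + W*O)/(W + (8 + O + 7/O)) = (O + O*W)/(8 + O + W + 7/O))
y(404) + n(141, -36*E(1, -3)) = 85 + (-36*(-3))²*(1 + 141)/(7 - 36*(-3)*141 + (-36*(-3))*(8 - 36*(-3))) = 85 + 108²*142/(7 + 108*141 + 108*(8 + 108)) = 85 + 11664*142/(7 + 15228 + 108*116) = 85 + 11664*142/(7 + 15228 + 12528) = 85 + 11664*142/27763 = 85 + 11664*(1/27763)*142 = 85 + 1656288/27763 = 4016143/27763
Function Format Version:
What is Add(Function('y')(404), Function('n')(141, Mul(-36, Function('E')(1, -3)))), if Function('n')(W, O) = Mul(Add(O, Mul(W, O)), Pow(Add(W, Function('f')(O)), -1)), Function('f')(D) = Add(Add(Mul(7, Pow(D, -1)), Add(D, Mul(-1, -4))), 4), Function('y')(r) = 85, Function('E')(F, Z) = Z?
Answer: Rational(4016143, 27763) ≈ 144.66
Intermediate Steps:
Function('f')(D) = Add(8, D, Mul(7, Pow(D, -1))) (Function('f')(D) = Add(Add(Mul(7, Pow(D, -1)), Add(D, 4)), 4) = Add(Add(Mul(7, Pow(D, -1)), Add(4, D)), 4) = Add(Add(4, D, Mul(7, Pow(D, -1))), 4) = Add(8, D, Mul(7, Pow(D, -1))))
Function('n')(W, O) = Mul(Pow(Add(8, O, W, Mul(7, Pow(O, -1))), -1), Add(O, Mul(O, W))) (Function('n')(W, O) = Mul(Add(O, Mul(W, O)), Pow(Add(W, Add(8, O, Mul(7, Pow(O, -1)))), -1)) = Mul(Add(O, Mul(O, W)), Pow(Add(8, O, W, Mul(7, Pow(O, -1))), -1)) = Mul(Pow(Add(8, O, W, Mul(7, Pow(O, -1))), -1), Add(O, Mul(O, W))))
Add(Function('y')(404), Function('n')(141, Mul(-36, Function('E')(1, -3)))) = Add(85, Mul(Pow(Mul(-36, -3), 2), Pow(Add(7, Mul(Mul(-36, -3), 141), Mul(Mul(-36, -3), Add(8, Mul(-36, -3)))), -1), Add(1, 141))) = Add(85, Mul(Pow(108, 2), Pow(Add(7, Mul(108, 141), Mul(108, Add(8, 108))), -1), 142)) = Add(85, Mul(11664, Pow(Add(7, 15228, Mul(108, 116)), -1), 142)) = Add(85, Mul(11664, Pow(Add(7, 15228, 12528), -1), 142)) = Add(85, Mul(11664, Pow(27763, -1), 142)) = Add(85, Mul(11664, Rational(1, 27763), 142)) = Add(85, Rational(1656288, 27763)) = Rational(4016143, 27763)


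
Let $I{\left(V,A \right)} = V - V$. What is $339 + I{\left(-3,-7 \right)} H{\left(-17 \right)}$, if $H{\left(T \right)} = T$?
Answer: $339$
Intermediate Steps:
$I{\left(V,A \right)} = 0$
$339 + I{\left(-3,-7 \right)} H{\left(-17 \right)} = 339 + 0 \left(-17\right) = 339 + 0 = 339$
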